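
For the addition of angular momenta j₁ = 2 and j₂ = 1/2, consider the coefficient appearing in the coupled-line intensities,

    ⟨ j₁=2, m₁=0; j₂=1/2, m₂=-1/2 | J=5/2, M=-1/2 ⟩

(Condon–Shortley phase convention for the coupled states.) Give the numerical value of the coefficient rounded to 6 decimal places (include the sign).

√[6·0!4!1!/6! · 2!2!0!1!2!3!] = √(48/5)
  +(−1)^0/∏(0,0,2,0,2,1)! = 1/4  (running 1/4)
⟨..|..⟩ = √(48/5)·(1/4) = +0.774597

+0.774597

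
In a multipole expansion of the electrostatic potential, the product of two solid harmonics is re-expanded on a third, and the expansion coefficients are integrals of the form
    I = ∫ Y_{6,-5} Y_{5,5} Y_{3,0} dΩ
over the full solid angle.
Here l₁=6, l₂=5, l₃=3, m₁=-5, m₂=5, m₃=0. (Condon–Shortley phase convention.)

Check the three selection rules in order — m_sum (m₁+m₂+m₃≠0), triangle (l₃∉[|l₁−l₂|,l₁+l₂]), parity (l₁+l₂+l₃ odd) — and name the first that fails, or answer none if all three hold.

none

azimuthal sum: -5 + 5 + 0 = 0  ✓
1 ≤ 3 ≤ 11 (triangle on l)  ✓
L = 6 + 5 + 3 = 14 (even)  ✓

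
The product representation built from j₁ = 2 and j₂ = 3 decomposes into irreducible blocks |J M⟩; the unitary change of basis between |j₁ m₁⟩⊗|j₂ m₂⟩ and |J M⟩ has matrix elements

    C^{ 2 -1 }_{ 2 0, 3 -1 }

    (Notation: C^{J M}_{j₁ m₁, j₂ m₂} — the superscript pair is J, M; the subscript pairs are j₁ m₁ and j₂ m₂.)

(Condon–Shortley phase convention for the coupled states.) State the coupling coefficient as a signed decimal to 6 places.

−√(1/7) = -0.377964

j₁+j₂−J=3  J+j₁−j₂=1  J−j₁+j₂=3  j₁+j₂+J+1=8
(j₁±m₁, j₂±m₂, J±M) = (2,2,2,4,1,3)
P² = 36/7
sum k=1..2:
  [1] −1/4 = -1/4
  [2] +1/12 = 1/12
S = -1/6
C² = P²·S² = 1/7 ; C = -0.377964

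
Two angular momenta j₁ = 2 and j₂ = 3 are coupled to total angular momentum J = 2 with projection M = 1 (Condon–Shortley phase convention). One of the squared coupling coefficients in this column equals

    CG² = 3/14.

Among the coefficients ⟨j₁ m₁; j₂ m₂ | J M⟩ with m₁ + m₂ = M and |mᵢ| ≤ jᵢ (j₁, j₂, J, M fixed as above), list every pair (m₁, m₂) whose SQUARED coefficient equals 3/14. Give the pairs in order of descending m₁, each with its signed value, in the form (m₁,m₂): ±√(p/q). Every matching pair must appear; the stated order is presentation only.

Admissible pairs with m₁+m₂ = M = 1: (-2,3), (-1,2), (0,1), (1,0), (2,-1)
  (m₁,m₂)=(2,-1): CG² = 3/14, CG = +√(3/14)   ← matches the target
  (m₁,m₂)=(1,0): CG² = 2/7, CG = −√(2/7)
  (m₁,m₂)=(0,1): CG² = 1/7, CG = +√(1/7)
  (m₁,m₂)=(-1,2): CG² = 0/1, CG = 0
  (m₁,m₂)=(-2,3): CG² = 5/14, CG = −√(5/14)
Pairs with CG² = 3/14: (2,-1): +√(3/14)

(2,-1): +√(3/14)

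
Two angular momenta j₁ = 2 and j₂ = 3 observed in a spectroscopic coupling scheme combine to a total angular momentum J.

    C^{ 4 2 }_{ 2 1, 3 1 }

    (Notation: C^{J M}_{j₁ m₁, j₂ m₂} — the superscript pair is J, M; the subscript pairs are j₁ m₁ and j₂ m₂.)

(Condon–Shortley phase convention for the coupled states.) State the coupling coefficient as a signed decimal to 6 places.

+√(1/28) = +0.188982

j₁+j₂−J=1  J+j₁−j₂=3  J−j₁+j₂=5  j₁+j₂+J+1=10
(j₁±m₁, j₂±m₂, J±M) = (3,1,4,2,6,2)
P² = 5184/7
sum k=0..1:
  [0] +1/48 = 1/48
  [1] −1/72 = -1/72
S = 1/144
C² = P²·S² = 1/28 ; C = +0.188982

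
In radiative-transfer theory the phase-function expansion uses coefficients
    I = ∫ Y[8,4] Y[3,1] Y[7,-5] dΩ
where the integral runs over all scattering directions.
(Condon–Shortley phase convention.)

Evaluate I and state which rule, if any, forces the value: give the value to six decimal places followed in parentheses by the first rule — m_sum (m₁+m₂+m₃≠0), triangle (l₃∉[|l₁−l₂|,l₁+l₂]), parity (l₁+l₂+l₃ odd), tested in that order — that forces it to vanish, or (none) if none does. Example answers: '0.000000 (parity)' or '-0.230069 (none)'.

Rules hold: Σm=0, L=18 even, 5≤7≤11.
N = 17·7·15 = 1785
Δ = 4!·12!·2!/19! = 1/5290740
Racah Σ t=1..3: t=1:−1/7257600 t=2:+1/2073600 t=3:−1/7257600 = 1/4838400
⇒ 3j(8 3 7; 0 0 0)² = 252/20995, sgn -1
Racah Σ t=2..4: t=2:+1/58060800 t=3:−1/239500800 t=4:+1/22992076800 = 43/3284582400
⇒ 3j(8 3 7; 4 1 -5)² = 12943/755820, sgn +1
4πI² = N·(3j₀)²·(3jₘ)² = 1902621/5185765
I = -1·√(0.366893/4π) = -0.17086960
No selection rule forces the value: the integral is nonzero (none).

-0.170870 (none)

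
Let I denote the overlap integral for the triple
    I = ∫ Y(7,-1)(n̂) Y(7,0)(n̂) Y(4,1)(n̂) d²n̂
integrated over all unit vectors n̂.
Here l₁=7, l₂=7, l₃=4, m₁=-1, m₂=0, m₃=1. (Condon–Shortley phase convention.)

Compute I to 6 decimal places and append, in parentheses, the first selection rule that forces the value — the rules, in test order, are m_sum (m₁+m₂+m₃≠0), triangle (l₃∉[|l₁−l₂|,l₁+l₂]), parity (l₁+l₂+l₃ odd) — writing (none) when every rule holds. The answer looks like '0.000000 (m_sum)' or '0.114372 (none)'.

m-sum 0 ✓  L=18 even ✓  0≤4≤14 ✓
Π(2lᵢ+1) = 15×15×9 = 2025
triangle coeff Δ(7,7,4) = 1/58198140
Σ_t [3,7]: t=3:−1/17418240 t=4:+1/622080 t=5:−1/230400 t=6:+1/622080 t=7:−1/17418240 = -1/806400
(3j)²=2268/230945 [(7 7 4; 0 0 0)], sign=-1
Σ_t [4,7]: t=4:+1/2488320 t=5:−1/345600 t=6:+1/414720 t=7:−1/4354560 = -1/3225600
(3j)²=81/92378 [(7 7 4; -1 0 1)], sign=+1
⇒ 4πI² = 37200870/2133423721
I = (-1)√(37200870/2133423721/(4π)) = -0.03725058
No selection rule forces the value: the integral is nonzero (none).

-0.037251 (none)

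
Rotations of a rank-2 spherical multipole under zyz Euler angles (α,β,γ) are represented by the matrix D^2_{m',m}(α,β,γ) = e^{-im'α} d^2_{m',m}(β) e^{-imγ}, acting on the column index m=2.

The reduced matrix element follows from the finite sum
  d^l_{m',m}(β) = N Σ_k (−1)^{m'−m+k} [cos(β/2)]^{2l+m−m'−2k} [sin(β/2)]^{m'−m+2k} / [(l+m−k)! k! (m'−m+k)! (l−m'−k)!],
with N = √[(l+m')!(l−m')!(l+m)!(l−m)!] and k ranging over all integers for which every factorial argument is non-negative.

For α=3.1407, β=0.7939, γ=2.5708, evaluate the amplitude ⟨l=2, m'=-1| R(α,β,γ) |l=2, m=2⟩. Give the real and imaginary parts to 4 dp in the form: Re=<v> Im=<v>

Re=-0.0444 Im=-0.0969

Split into d^2_{-1,2}(β=0.7939) × two z-phases.
With c≡cos(β/2)=0.922244 and s≡sin(β/2)=0.386607, N=[1·6·24·1]^{1/2}=12.000000
Admissible k: 3..3 (factorial args all ≥0)
  k=3: (−1)^0·12.0000/(6)·0.9222^1·0.3866^3 = +0.106583
d^2_{-1,2}(0.7939) = +0.106583
D = (-1.000000+0.000893i)·(+0.106583)·(+0.416154+0.909294i) = -0.044441-0.096875i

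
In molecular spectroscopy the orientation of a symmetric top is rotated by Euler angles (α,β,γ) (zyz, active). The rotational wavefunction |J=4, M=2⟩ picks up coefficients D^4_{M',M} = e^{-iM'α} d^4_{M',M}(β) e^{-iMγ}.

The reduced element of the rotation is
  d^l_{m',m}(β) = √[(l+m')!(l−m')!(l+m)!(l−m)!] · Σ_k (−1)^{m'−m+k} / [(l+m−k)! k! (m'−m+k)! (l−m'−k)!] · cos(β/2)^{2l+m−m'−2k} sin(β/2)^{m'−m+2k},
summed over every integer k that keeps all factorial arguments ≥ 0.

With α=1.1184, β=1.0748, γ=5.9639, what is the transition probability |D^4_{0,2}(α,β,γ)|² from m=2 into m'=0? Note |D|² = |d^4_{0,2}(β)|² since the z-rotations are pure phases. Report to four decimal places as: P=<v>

Split into d^4_{0,2}(β=1.0748) × two z-phases.
Half-angle: c=0.859043, s=0.511904. N=√(24·24·720·2)=910.735966
Admissible k: 2..4 (factorial args all ≥0)
  k=2: (−1)^0·910.7360/(96)·0.8590^6·0.5119^2 = +0.999049
  k=3: (−1)^1·910.7360/(36)·0.8590^4·0.5119^4 = -0.946027
  k=4: (−1)^2·910.7360/(96)·0.8590^2·0.5119^6 = +0.125975
d^4_{0,2}(1.0748) = +0.999049 -0.946027 +0.125975 = +0.178996
|D^4_{0,2}|² = |d^4_{0,2}(β)|² = (+0.178996)² = 0.032040 (the z-rotation phases have unit modulus)

P=0.0320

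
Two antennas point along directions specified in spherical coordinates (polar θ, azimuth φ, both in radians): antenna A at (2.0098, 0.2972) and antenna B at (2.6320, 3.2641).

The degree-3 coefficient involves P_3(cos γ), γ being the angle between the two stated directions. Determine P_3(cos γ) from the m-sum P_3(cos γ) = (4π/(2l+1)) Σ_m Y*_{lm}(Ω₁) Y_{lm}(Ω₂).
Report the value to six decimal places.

0.095065

Addition theorem: P_3(cos γ) = (4π/7) Σ_m Y*_{lm}(Ω₁) Y_{lm}(Ω₂), m = −3…3:
  term(m=-3) = -0.012976-0.007500i   from Y*(Ω₁)=+0.194376+0.240763i, Y(Ω₂)=-0.045200+0.017403i
  term(m=-2) = +0.070995+0.025866i   from Y*(Ω₁)=-0.294864-0.199313i, Y(Ω₂)=-0.205961+0.051498i
  term(m=-1) = +0.012344+0.002179i   from Y*(Ω₁)=-0.027052-0.008285i, Y(Ω₂)=-0.439712+0.054139i
  term(m=+0) = -0.087770+0.000000i   from Y*(Ω₁)=+0.332568-0.000000i, Y(Ω₂)=-0.263916+0.000000i
  term(m=+1) = +0.012344-0.002179i   from Y*(Ω₁)=+0.027052-0.008285i, Y(Ω₂)=+0.439712+0.054139i
  term(m=+2) = +0.070995-0.025866i   from Y*(Ω₁)=-0.294864+0.199313i, Y(Ω₂)=-0.205961-0.051498i
  term(m=+3) = -0.012976+0.007500i   from Y*(Ω₁)=-0.194376+0.240763i, Y(Ω₂)=+0.045200+0.017403i
Total Σ_m = +0.052955+0.000000i. Multiply by 1.795196: +0.095065+0.000000i. P_3(cos γ) = 0.095065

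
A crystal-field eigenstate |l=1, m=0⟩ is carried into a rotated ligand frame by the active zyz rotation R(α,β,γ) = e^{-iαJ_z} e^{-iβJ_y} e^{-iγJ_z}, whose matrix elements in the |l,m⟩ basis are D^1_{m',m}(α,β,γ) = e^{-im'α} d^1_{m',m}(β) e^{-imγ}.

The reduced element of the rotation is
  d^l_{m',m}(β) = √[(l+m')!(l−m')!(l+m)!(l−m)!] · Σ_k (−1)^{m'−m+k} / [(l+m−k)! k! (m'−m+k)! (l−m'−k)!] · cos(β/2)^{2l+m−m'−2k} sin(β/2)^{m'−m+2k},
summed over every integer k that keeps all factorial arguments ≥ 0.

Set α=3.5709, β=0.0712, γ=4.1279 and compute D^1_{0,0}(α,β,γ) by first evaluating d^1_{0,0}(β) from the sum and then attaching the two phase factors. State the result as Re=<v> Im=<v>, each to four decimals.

Re=0.9975 Im=0.0000

D^1_{0,0}(3.5709,0.0712,4.1279) = e^{-i·0·3.5709}·d^1_{0,0}(0.0712)·e^{-i·0·4.1279}. Compute d first:
With c≡cos(β/2)=0.999366 and s≡sin(β/2)=0.035592, N=[1·1·1·1]^{1/2}=1.000000
Admissible k: 0..1 (factorial args all ≥0)
  k=0: (−1)^0·1.0000/(1)·0.9994^2·0.0356^0 = +0.998733
  k=1: (−1)^1·1.0000/(1)·0.9994^0·0.0356^2 = -0.001267
d^1_{0,0}(0.0712) = +0.998733 -0.001267 = +0.997466
Attach z-rotation phases: D = e^{-i(0)(3.5709)}·(+0.997466)·e^{-i(0)(4.1279)} = +0.997466+0.000000i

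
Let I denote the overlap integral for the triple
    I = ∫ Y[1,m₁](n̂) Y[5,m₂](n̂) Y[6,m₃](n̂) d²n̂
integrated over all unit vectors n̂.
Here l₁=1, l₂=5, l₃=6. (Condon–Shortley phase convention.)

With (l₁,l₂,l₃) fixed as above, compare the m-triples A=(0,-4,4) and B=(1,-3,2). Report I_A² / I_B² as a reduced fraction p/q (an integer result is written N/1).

Same 1,5,6: normalisation and zero-m 3j drop out of the ratio.
A: Δ: 0! 2! 10! / 13! → 1/858; sum: t=0:+1/362880 = 1/362880; 3j²(1 5 6; 0 -4 4) = Δ·Π!·Σ² = 10/429  (sign +1)
B: Δ: 0! 2! 10! / 13! → 1/858; sum: t=0:+1/161280 = 1/161280; 3j²(1 5 6; 1 -3 2) = Δ·Π!·Σ² = 1/143  (sign +1)
I_A²/I_B² = (10/429)/(1/143) = 10/3

10/3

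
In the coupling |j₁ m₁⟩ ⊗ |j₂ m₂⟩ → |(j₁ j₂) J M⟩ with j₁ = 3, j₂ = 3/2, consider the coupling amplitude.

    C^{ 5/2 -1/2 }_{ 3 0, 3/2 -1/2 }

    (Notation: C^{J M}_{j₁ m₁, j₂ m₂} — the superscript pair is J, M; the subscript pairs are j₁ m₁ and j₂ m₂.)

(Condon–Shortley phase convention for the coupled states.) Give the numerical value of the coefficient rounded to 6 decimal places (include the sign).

−√(6/35) ≈ -0.414039

√[6·2!4!1!/8! · 3!3!1!2!2!3!] = √(216/35)
  +(−1)^0/∏(0,2,3,1,1,0)! = 1/12  (running 1/12)
  +(−1)^1/∏(1,1,2,0,2,1)! = -1/4  (running -1/6)
⟨..|..⟩ = √(216/35)·(-1/6) = -0.414039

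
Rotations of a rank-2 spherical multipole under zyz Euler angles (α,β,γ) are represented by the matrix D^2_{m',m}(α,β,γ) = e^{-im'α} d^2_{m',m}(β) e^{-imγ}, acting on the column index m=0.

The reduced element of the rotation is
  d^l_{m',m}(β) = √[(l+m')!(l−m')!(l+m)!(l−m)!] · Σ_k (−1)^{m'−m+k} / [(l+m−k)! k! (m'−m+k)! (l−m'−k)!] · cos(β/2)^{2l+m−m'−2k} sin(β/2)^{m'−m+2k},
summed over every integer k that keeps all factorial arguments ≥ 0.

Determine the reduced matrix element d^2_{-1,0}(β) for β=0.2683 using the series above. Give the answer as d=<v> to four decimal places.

d=0.3131

d^2_{-1,0}(β=0.2683) via the finite sum:
c=cos(0.268300/2)=0.991015, s=sin(0.268300/2)=0.133748; N=√[1·6·2·2]=4.898979
The bounds max(0,m−m')=1 and min(l+m,l−m')=2 give 2 terms
  k=1: (−1)^0·4.8990/(2)·0.9910^3·0.1337^1 = +0.318863
  k=2: (−1)^1·4.8990/(2)·0.9910^1·0.1337^3 = -0.005808
d^2_{-1,0}(0.2683) = +0.318863 -0.005808 = +0.313055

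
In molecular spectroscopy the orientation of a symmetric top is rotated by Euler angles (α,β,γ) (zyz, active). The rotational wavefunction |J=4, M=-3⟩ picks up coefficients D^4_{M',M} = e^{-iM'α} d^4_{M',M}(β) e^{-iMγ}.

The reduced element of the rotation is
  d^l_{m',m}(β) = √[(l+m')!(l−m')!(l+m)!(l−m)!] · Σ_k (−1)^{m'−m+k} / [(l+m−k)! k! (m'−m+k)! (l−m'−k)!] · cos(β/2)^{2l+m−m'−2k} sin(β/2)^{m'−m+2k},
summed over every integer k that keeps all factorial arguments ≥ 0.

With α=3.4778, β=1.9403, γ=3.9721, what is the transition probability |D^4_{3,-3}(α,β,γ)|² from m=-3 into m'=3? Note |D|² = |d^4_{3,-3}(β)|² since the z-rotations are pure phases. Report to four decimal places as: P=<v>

P=0.2404

Split into d^4_{3,-3}(β=1.9403) × two z-phases.
Half-angle: c=0.565176, s=0.824970. N=√(5040·1·1·5040)=5040.000000
k∈{0,1} keeps every argument non-negative
  k=0: (−1)^6·5040.0000/(720)·0.5652^2·0.8250^6 = +0.704848
  k=1: (−1)^7·5040.0000/(5040)·0.5652^0·0.8250^8 = -0.214540
d^4_{3,-3}(1.9403) = +0.704848 -0.214540 = +0.490309
|D^4_{3,-3}|² = |d^4_{3,-3}(β)|² = (+0.490309)² = 0.240403 (the z-rotation phases have unit modulus)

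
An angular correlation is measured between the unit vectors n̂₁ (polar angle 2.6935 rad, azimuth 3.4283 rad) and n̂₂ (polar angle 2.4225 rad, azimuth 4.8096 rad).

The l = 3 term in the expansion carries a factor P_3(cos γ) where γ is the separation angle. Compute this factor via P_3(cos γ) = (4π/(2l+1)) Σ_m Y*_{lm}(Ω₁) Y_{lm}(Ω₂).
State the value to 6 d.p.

-0.117749

Expand P_3 via completeness: Σ_{m} conj(Y_{3,m}) at Ω₁ times Y_{3,m} at Ω₂ —
  term(m=-3) = -0.002178+0.003410i   from Y*(Ω₁)=-0.022134-0.025716i, Y(Ω₂)=-0.034285-0.114209i
  term(m=-2) = -0.053590-0.021342i   from Y*(Ω₁)=-0.145238-0.093794i, Y(Ω₂)=+0.327351-0.064458i
  term(m=-1) = +0.031465-0.164053i   from Y*(Ω₁)=-0.411162-0.121223i, Y(Ω₂)=+0.037822+0.387848i
  term(m=+0) = -0.016985-0.000000i   from Y*(Ω₁)=-0.357014-0.000000i, Y(Ω₂)=+0.047576+0.000000i
  term(m=+1) = +0.031465+0.164053i   from Y*(Ω₁)=+0.411162-0.121223i, Y(Ω₂)=-0.037822+0.387848i
  term(m=+2) = -0.053590+0.021342i   from Y*(Ω₁)=-0.145238+0.093794i, Y(Ω₂)=+0.327351+0.064458i
  term(m=+3) = -0.002178-0.003410i   from Y*(Ω₁)=+0.022134-0.025716i, Y(Ω₂)=+0.034285-0.114209i
Total Σ_m = -0.065591-0.000000i. Multiply by 1.795196: -0.117749-0.000000i. P_3(cos γ) = -0.117749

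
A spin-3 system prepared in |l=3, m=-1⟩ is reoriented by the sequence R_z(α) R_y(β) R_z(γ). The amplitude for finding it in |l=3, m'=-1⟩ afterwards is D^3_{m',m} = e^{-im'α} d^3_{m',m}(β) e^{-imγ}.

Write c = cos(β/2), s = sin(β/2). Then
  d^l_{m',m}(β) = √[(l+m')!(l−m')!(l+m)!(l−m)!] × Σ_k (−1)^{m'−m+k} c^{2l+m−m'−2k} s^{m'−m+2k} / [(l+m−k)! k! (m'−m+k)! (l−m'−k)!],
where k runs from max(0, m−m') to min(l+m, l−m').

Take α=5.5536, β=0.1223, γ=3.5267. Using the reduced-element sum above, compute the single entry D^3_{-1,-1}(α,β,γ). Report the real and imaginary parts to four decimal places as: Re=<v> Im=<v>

First d^3_{-1,-1}(β=0.1223), then the phase factors e^{-i(-1)α} and e^{-i(-1)γ}:
Half-angle: c=0.998131, s=0.061112. N=√(2·24·2·24)=48.000000
The bounds max(0,m−m')=0 and min(l+m,l−m')=2 give 3 terms
  k=0: (−1)^0·48.0000/(48)·0.9981^6·0.0611^0 = +0.988838
  k=1: (−1)^1·48.0000/(6)·0.9981^4·0.0611^2 = -0.029655
  k=2: (−1)^2·48.0000/(8)·0.9981^2·0.0611^4 = +0.000083
d^3_{-1,-1}(0.1223) = +0.988838 -0.029655 +0.000083 = +0.959267
Phases: e^{-i·(-1)·5.5536}=+0.745451-0.666561i, e^{-i·(-1)·3.5267}=-0.926758-0.375659i ⇒ D=-0.902911+0.323949i

Re=-0.9029 Im=0.3239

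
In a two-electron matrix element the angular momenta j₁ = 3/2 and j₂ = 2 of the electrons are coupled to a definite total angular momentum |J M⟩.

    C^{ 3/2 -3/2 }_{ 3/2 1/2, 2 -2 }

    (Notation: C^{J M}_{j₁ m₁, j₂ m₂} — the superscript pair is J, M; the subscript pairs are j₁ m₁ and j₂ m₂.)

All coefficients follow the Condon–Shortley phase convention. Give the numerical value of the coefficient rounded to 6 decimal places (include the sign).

j₁+j₂−J=2  J+j₁−j₂=1  J−j₁+j₂=2  j₁+j₂+J+1=6
(j₁±m₁, j₂±m₂, J±M) = (2,1,0,4,0,3)
P² = 32/5
sum k=0..0:
  [0] +1/4 = 1/4
S = 1/4
C² = P²·S² = 2/5 ; C = +0.632456

+0.632456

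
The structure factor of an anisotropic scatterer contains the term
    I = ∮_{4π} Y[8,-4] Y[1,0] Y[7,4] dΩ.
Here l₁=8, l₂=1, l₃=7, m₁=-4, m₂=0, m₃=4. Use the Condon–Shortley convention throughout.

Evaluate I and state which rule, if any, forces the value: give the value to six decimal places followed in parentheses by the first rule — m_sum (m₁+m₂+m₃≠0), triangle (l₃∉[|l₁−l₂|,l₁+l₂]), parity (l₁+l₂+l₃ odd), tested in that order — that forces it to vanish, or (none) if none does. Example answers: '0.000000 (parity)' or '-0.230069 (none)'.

0.211986 (none)

Rules hold: Σm=0, L=16 even, 7≤7≤9.
N = 17·3·15 = 765
Δ = 2!·14!·0!/17! = 1/2040
Racah Σ t=1..1: t=1:−1/25401600 = -1/25401600
⇒ 3j(8 1 7; 0 0 0)² = 8/255, sgn +1
Racah Σ t=1..1: t=1:−1/239500800 = -1/239500800
⇒ 3j(8 1 7; -4 0 4)² = 2/85, sgn +1
4πI² = N·(3j₀)²·(3jₘ)² = 48/85
I = +1·√(0.564706/4π) = 0.21198553
No selection rule forces the value: the integral is nonzero (none).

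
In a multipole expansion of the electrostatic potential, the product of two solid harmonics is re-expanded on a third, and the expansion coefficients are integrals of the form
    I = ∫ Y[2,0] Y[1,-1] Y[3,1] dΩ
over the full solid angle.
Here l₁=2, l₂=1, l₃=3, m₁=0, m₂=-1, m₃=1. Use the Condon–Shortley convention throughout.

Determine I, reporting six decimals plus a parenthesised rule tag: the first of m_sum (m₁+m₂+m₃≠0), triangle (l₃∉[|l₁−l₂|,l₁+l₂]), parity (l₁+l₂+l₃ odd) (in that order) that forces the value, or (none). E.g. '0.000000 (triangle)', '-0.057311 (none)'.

Checks pass: Σm=0; 6 even; l₃=3∈[1,3].
(2·2+1)(2·1+1)(2·3+1) = 105
Δ: 0! 4! 2! / 7! → 1/105
sum: t=0:+1/4 = 1/4
3j²(2 1 3; 0 0 0) = Δ·Π!·Σ² = 3/35  (sign -1)
sum: t=0:+1/8 = 1/8
3j²(2 1 3; 0 -1 1) = Δ·Π!·Σ² = 2/35  (sign +1)
combine: 4πI² = 105·3/35·2/35 = 18/35
take √, sign -1: I = -0.20230066
No selection rule forces the value: the integral is nonzero (none).

-0.202301 (none)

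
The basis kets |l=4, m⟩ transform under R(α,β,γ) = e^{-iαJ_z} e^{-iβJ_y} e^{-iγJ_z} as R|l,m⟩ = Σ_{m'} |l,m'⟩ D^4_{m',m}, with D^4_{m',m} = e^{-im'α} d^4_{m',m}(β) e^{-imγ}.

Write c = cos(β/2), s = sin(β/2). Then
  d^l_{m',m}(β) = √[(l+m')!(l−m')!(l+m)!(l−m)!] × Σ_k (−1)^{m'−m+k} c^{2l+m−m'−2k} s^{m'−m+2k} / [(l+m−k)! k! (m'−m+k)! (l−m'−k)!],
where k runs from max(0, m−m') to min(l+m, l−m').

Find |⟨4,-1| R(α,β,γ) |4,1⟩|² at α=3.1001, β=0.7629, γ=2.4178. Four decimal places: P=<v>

Split into d^4_{-1,1}(β=0.7629) × two z-phases.
With c≡cos(β/2)=0.928126 and s≡sin(β/2)=0.372267, N=[6·120·120·6]^{1/2}=720.000000
k∈{2,3,4,5} keeps every argument non-negative
  k=2: (−1)^0·720.0000/(72)·0.9281^6·0.3723^2 = +0.885828
  k=3: (−1)^1·720.0000/(24)·0.9281^4·0.3723^4 = -0.427529
  k=4: (−1)^2·720.0000/(48)·0.9281^2·0.3723^6 = +0.034390
  k=5: (−1)^3·720.0000/(720)·0.9281^0·0.3723^8 = -0.000369
d^4_{-1,1}(0.7629) = +0.885828 -0.427529 +0.034390 -0.000369 = +0.492320
|D^4_{-1,1}|² = |d^4_{-1,1}(β)|² = (+0.492320)² = 0.242379 (the z-rotation phases have unit modulus)

P=0.2424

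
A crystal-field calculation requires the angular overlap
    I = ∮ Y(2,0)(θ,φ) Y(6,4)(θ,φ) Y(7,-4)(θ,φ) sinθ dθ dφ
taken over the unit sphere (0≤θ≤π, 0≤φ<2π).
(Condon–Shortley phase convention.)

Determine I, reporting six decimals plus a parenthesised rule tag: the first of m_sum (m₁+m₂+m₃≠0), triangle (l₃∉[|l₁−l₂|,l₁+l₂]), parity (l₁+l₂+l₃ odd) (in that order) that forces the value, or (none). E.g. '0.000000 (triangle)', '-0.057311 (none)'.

Σlᵢ=15 odd — θ-integrand is odd under cosθ→−cosθ; I=0

0.000000 (parity)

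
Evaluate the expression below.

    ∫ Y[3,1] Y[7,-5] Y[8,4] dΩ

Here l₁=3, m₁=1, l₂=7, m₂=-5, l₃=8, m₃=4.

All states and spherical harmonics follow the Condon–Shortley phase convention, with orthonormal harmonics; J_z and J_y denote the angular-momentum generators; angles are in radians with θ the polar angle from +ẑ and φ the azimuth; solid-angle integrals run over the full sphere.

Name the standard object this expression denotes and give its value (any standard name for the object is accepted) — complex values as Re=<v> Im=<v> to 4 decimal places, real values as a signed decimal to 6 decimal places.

This is a Gaunt coefficient — the integral of a triple product of spherical harmonics over the sphere.
Checks pass: Σm=0; 18 even; l₃=8∈[4,10].
(2·3+1)(2·7+1)(2·8+1) = 1785
Δ: 2! 4! 12! / 19! → 1/5290740
sum: t=0:+1/7257600 t=1:−1/2073600 t=2:+1/7257600 = -1/4838400
3j²(3 7 8; 0 0 0) = Δ·Π!·Σ² = 252/20995  (sign -1)
sum: t=0:+1/58060800 t=1:−1/239500800 t=2:+1/22992076800 = 43/3284582400
3j²(3 7 8; 1 -5 4) = Δ·Π!·Σ² = 12943/755820  (sign +1)
combine: 4πI² = 1785·252/20995·12943/755820 = 1902621/5185765
take √, sign -1: I = -0.17086960

Gaunt coefficient, -0.170870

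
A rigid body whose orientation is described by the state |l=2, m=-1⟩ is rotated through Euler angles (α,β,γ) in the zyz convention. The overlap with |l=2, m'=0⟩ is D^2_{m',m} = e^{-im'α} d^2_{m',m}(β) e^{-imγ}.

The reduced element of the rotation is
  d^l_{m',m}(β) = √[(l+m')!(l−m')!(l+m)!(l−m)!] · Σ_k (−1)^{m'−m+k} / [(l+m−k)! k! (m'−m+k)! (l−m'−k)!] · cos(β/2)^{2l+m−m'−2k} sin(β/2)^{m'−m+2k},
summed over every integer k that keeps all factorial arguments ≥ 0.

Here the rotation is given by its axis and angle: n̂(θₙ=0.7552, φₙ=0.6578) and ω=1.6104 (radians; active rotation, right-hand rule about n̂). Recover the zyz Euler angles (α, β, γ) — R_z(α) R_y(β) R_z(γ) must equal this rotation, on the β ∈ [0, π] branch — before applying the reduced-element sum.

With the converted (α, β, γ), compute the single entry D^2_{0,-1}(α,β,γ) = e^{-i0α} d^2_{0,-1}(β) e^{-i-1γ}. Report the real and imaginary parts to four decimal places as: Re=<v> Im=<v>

Re=-0.0051 Im=-0.5383

Axis–angle → zyz. n̂ = (sinθₙcosφₙ, sinθₙsinφₙ, cosθₙ) = (+0.542411, +0.419059, +0.728134), ω = 1.6104.
R = I cosω + sinω [n̂]ₓ + (1−cosω) n̂n̂ᵀ gives
  R = [+0.266265, -0.491262, +0.829316; +0.963865, +0.142970, -0.224773; -0.008145, +0.859198, +0.511578]
β = atan2(√(R₁₃²+R₂₃²), R₃₃) = 1.033776; α = atan2(R₂₃, R₁₃) mod 2π = 6.018510; γ = atan2(R₃₂, −R₃₁) mod 2π = 1.561317
First d^2_{0,-1}(β=1.0338), then the phase factors e^{-i(0)α} and e^{-i(-1)γ}:
Half-angle: c=0.869361, s=0.494177. N=√(2·2·1·6)=4.898979
k: max(0,(-1)−(0))=0 … min(2+(-1),2−(0))=1
  k=0: (−1)^1·4.8990/(2)·0.8694^3·0.4942^1 = -0.795351
  k=1: (−1)^2·4.8990/(2)·0.8694^1·0.4942^3 = +0.256994
d^2_{0,-1}(1.0338) = -0.795351 +0.256994 = -0.538357
Phases: e^{-i·(0)·6.0185}=+1.000000+0.000000i, e^{-i·(-1)·1.5613}=+0.009479+0.999955i ⇒ D=-0.005103-0.538333i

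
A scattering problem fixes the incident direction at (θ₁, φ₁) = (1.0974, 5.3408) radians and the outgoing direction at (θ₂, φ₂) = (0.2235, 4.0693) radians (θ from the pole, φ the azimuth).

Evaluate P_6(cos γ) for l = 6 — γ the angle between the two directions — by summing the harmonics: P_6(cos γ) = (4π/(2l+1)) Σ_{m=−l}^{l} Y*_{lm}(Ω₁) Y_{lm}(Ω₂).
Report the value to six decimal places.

0.321600

Term-by-term m-sum for l=6 (normalisation 4π/13 = 0.966644):
  term(m=-6) = +0.000003+0.000013i   from Y*(Ω₁)=+0.194186+0.141249i, Y(Ω₂)=+0.000043+0.000038i
  term(m=-5) = +0.000371+0.000028i   from Y*(Ω₁)=-0.000197+0.426094i, Y(Ω₂)=+0.000064-0.000870i
  term(m=-4) = +0.000856-0.002184i   from Y*(Ω₁)=-0.233058+0.169195i, Y(Ω₂)=-0.006861+0.004390i
  term(m=-3) = +0.006028+0.004804i   from Y*(Ω₁)=+0.142084+0.046209i, Y(Ω₂)=+0.048313+0.018101i
  term(m=-2) = +0.061566-0.041992i   from Y*(Ω₁)=+0.104833+0.322846i, Y(Ω₂)=-0.061647-0.210714i
  term(m=-1) = +0.005264+0.017061i   from Y*(Ω₁)=+0.018678-0.025703i, Y(Ω₂)=-0.336982+0.449695i
  term(m=+0) = +0.184521+0.000000i   from Y*(Ω₁)=+0.336282-0.000000i, Y(Ω₂)=+0.548710+0.000000i
  term(m=+1) = +0.005264-0.017061i   from Y*(Ω₁)=-0.018678-0.025703i, Y(Ω₂)=+0.336982+0.449695i
  term(m=+2) = +0.061566+0.041992i   from Y*(Ω₁)=+0.104833-0.322846i, Y(Ω₂)=-0.061647+0.210714i
  term(m=+3) = +0.006028-0.004804i   from Y*(Ω₁)=-0.142084+0.046209i, Y(Ω₂)=-0.048313+0.018101i
  term(m=+4) = +0.000856+0.002184i   from Y*(Ω₁)=-0.233058-0.169195i, Y(Ω₂)=-0.006861-0.004390i
  term(m=+5) = +0.000371-0.000028i   from Y*(Ω₁)=+0.000197+0.426094i, Y(Ω₂)=-0.000064-0.000870i
  term(m=+6) = +0.000003-0.000013i   from Y*(Ω₁)=+0.194186-0.141249i, Y(Ω₂)=+0.000043-0.000038i
Σ over m = +0.332698-0.000000i; ×(4π/13) → +0.321600-0.000000i. Real part: 0.321600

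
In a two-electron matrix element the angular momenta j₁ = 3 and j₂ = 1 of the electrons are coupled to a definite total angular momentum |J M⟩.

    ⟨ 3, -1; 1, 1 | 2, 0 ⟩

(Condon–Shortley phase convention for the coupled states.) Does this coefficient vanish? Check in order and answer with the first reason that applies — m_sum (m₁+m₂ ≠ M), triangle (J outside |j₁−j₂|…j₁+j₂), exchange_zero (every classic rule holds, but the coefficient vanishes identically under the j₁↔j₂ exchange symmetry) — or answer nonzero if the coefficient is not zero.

nonzero

m-sum: m₁+m₂ = -1+1 = 0, M = 0  ✓
triangle: |j₁−j₂| = 2 ≤ J = 2 ≤ j₁+j₂ = 4  ✓
exchange: j₁≠j₂ or m₁≠m₂ — the exchange symmetry imposes no constraint here
value check: CG = +√(2/7) = +0.534522 ≠ 0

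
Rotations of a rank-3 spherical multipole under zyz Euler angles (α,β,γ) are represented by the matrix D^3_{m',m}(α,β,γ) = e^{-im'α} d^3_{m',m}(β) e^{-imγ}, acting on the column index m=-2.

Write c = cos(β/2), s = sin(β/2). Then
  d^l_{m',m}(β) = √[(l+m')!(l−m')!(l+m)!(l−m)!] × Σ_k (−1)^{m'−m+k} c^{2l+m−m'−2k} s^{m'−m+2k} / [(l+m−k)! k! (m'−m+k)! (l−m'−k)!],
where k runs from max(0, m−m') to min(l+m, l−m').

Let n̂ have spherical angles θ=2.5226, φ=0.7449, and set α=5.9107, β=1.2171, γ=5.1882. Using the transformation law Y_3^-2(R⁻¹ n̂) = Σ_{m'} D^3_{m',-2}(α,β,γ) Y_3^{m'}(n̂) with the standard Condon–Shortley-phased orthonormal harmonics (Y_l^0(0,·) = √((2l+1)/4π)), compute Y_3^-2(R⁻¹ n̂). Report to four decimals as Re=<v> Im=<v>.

Re=0.0441 Im=-0.0065

Need the full column D^3_{m',-2} for m'=−3..3 at α=5.9107, β=1.2171, γ=5.1882.
cos(β/2)=0.820478, sin(β/2)=0.571678
d^3_{-3,-2}: single k=1 term ⇒ +0.520669;  D = -0.513526+0.085949i
d^3_{-2,-2}: k∈[0..1] ⇒ +0.305071 -0.740527 = -0.435456;  D = +0.426191+0.089348i
d^3_{-1,-2}: k∈[0..1] ⇒ -0.672181 +0.652658 = -0.019522;  D = +0.016339+0.010685i
d^3_{0,-2}: k∈[0..1] ⇒ +0.811207 -0.393823 = +0.417383;  D = -0.242234-0.339900i
d^3_{1,-2}: k∈[0..1] ⇒ -0.652658 +0.158426 = -0.494233;  D = +0.120689+0.479270i
d^3_{2,-2}: k∈[0..1] ⇒ +0.359510 -0.034907 = +0.324603;  D = +0.040726-0.322038i
d^3_{3,-2}: single k=0 term ⇒ -0.122716;  D = -0.058648+0.107794i
Y_3^{m'}(θ=2.5226,φ=0.7449) and Σ D·Y over m':
  (-0.5135+0.0859i)·(-0.0502-0.0642i)  (+0.4262+0.0893i)·(-0.0227+0.2793i)  (+0.0163+0.0107i)·(+0.3194-0.2945i)  (-0.2422-0.3399i)·(-0.0963+0.0000i)  (+0.1207+0.4793i)·(-0.3194-0.2945i)  (+0.0407-0.3220i)·(-0.0227-0.2793i)  (-0.0586+0.1078i)·(+0.0502-0.0642i)
Y_3^-2(R⁻¹ n̂) = +0.044077-0.006525i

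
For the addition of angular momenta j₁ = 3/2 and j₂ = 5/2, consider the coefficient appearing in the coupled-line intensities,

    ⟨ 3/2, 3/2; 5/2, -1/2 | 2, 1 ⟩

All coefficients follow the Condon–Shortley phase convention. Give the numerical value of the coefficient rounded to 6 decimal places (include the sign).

+√(9/28) = +0.566947

√[5·2!1!3!/7! · 3!0!2!3!3!1!] = √(36/7)
  +(−1)^0/∏(0,2,0,2,1,1)! = 1/4  (running 1/4)
⟨..|..⟩ = √(36/7)·(1/4) = +0.566947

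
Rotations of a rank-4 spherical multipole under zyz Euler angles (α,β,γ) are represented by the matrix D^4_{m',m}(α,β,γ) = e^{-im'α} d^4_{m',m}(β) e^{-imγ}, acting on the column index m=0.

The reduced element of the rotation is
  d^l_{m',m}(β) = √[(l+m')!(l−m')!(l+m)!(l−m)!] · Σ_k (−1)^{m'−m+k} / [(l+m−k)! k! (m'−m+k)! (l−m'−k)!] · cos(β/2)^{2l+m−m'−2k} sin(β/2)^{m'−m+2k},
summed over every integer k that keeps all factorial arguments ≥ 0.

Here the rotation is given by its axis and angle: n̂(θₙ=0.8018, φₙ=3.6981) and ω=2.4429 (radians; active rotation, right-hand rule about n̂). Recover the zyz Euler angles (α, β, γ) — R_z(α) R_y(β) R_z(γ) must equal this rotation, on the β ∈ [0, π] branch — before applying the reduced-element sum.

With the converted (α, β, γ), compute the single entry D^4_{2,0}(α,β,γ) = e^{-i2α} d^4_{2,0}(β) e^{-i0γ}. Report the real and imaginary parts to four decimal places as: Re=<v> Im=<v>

Axis–angle → zyz. n̂ = (sinθₙcosφₙ, sinθₙsinφₙ, cosθₙ) = (-0.610175, -0.379586, +0.695414), ω = 2.4429.
R = I cosω + sinω [n̂]ₓ + (1−cosω) n̂n̂ᵀ gives
  R = [-0.108297, -0.038345, -0.993379; +0.856260, -0.511274, -0.073612; -0.505066, -0.858562, +0.088203]
β = atan2(√(R₁₃²+R₂₃²), R₃₃) = 1.482479; α = atan2(R₂₃, R₁₃) mod 2π = 3.215560; γ = atan2(R₃₂, −R₃₁) mod 2π = 5.244138
D^4_{2,0}(3.2156,1.4825,5.2441) = e^{-i·2·3.2156}·d^4_{2,0}(1.4825)·e^{-i·0·5.2441}. Compute d first:
With c≡cos(β/2)=0.737632 and s≡sin(β/2)=0.675203, N=[720·2·24·24]^{1/2}=910.735966
k∈{0,1,2} keeps every argument non-negative
  k=0: (−1)^2·910.7360/(96)·0.7376^6·0.6752^2 = +0.696673
  k=1: (−1)^3·910.7360/(36)·0.7376^4·0.6752^4 = -1.556633
  k=2: (−1)^4·910.7360/(96)·0.7376^2·0.6752^6 = +0.489109
d^4_{2,0}(1.4825) = +0.696673 -1.556633 +0.489109 = -0.370850
D = (+0.989077-0.147397i)·(-0.370850)·(+1.000000+0.000000i) = -0.366800+0.054662i

Re=-0.3668 Im=0.0547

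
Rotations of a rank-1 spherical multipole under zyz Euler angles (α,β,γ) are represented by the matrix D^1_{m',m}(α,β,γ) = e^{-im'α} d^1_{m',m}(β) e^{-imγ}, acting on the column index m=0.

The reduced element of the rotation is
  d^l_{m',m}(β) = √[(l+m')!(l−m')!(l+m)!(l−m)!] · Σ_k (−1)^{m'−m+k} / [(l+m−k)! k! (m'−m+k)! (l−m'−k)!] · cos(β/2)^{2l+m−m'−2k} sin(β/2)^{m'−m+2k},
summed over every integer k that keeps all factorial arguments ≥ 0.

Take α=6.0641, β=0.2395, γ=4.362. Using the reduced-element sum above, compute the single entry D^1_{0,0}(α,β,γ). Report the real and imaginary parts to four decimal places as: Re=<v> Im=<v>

Re=0.9715 Im=0.0000

D^1_{0,0}(6.0641,0.2395,4.3620) = e^{-i·0·6.0641}·d^1_{0,0}(0.2395)·e^{-i·0·4.3620}. Compute d first:
Half-angle: c=0.992839, s=0.119464. N=√(1·1·1·1)=1.000000
k: max(0,(0)−(0))=0 … min(1+(0),1−(0))=1
  k=0: (−1)^0·1.0000/(1)·0.9928^2·0.1195^0 = +0.985728
  k=1: (−1)^1·1.0000/(1)·0.9928^0·0.1195^2 = -0.014272
d^1_{0,0}(0.2395) = +0.985728 -0.014272 = +0.971457
Attach z-rotation phases: D = e^{-i(0)(6.0641)}·(+0.971457)·e^{-i(0)(4.3620)} = +0.971457+0.000000i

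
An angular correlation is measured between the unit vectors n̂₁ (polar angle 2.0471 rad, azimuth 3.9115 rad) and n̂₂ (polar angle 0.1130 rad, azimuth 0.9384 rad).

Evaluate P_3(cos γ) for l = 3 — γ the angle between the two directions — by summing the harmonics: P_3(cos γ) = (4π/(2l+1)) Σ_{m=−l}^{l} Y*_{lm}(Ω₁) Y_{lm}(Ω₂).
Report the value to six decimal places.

Term-by-term m-sum for l=3 (normalisation 4π/7 = 1.795196):
  [-3]  conj(Y_{3,-3})(Ω₁) = +0.197225-0.216464i ; Y_{3,-3}(Ω₂) = -0.000567-0.000192i ; Δ = -0.000153+0.000085i
  [-2]  conj(Y_{3,-2})(Ω₁) = -0.011464-0.369896i ; Y_{3,-2}(Ω₂) = -0.003890-0.012312i ; Δ = -0.004509+0.001580i
  [-1]  conj(Y_{3,-1})(Ω₁) = -0.010537-0.010216i ; Y_{3,-1}(Ω₂) = +0.084790-0.115709i ; Δ = -0.002075+0.000353i
  [+0]  conj(Y_{3,0})(Ω₁) = +0.333458-0.000000i ; Y_{3,0}(Ω₂) = +0.718020+0.000000i ; Δ = +0.239429+0.000000i
  [+1]  conj(Y_{3,1})(Ω₁) = +0.010537-0.010216i ; Y_{3,1}(Ω₂) = -0.084790-0.115709i ; Δ = -0.002075-0.000353i
  [+2]  conj(Y_{3,2})(Ω₁) = -0.011464+0.369896i ; Y_{3,2}(Ω₂) = -0.003890+0.012312i ; Δ = -0.004509-0.001580i
  [+3]  conj(Y_{3,3})(Ω₁) = -0.197225-0.216464i ; Y_{3,3}(Ω₂) = +0.000567-0.000192i ; Δ = -0.000153-0.000085i
Σ over m = +0.225953+0.000000i; ×(4π/7) → +0.405630+0.000000i. Real part: 0.405630

0.405630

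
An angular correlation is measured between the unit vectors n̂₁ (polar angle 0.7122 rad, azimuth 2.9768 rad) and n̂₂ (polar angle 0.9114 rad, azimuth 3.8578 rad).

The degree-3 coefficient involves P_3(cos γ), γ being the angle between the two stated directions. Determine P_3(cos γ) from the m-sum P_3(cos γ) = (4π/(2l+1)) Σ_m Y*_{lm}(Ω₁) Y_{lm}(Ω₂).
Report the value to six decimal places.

0.055313

Expand P_3 via completeness: Σ_{m} conj(Y_{3,m}) at Ω₁ times Y_{3,m} at Ω₂ —
  term(m=-3) = (-0.021066, -0.011470)   from Y*(Ω₁)=(-0.102499, 0.055250), Y(Ω₂)=(0.112513, 0.172549)
  term(m=-2) = (-0.024555, -0.126854)   from Y*(Ω₁)=(0.312581, -0.106922), Y(Ω₂)=(0.053950, -0.387374)
  term(m=-1) = (0.056118, -0.068023)   from Y*(Ω₁)=(-0.388483, 0.064605), Y(Ω₂)=(-0.168902, 0.147009)
  term(m=+0) = (0.009816, 0.000000)   from Y*(Ω₁)=(-0.038222, -0.000000), Y(Ω₂)=(-0.256826, 0.000000)
  term(m=+1) = (0.056118, 0.068023)   from Y*(Ω₁)=(0.388483, 0.064605), Y(Ω₂)=(0.168902, 0.147009)
  term(m=+2) = (-0.024555, 0.126854)   from Y*(Ω₁)=(0.312581, 0.106922), Y(Ω₂)=(0.053950, 0.387374)
  term(m=+3) = (-0.021066, 0.011470)   from Y*(Ω₁)=(0.102499, 0.055250), Y(Ω₂)=(-0.112513, 0.172549)
Accumulated sum (0.030812, -0.000000); after 4π/(2l+1) scaling, (0.055313, -0.000000) ⇒ P_3 = 0.055313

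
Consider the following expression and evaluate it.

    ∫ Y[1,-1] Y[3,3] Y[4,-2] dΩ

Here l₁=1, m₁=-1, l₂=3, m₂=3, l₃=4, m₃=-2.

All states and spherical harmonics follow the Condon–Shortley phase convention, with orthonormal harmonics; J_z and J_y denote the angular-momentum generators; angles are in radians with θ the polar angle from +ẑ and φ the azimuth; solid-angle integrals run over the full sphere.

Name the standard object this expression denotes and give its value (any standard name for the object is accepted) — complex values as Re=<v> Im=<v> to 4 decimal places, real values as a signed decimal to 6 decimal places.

Gaunt coefficient, +0.061558

This is a Gaunt coefficient — the integral of a triple product of spherical harmonics over the sphere.
Rules hold: Σm=0, L=8 even, 2≤4≤4.
N = 3·7·9 = 189
Δ = 0!·2!·6!/9! = 1/252
Racah Σ t=0..0: t=0:+1/36 = 1/36
⇒ 3j(1 3 4; 0 0 0)² = 4/63, sgn +1
Racah Σ t=0..0: t=0:+1/1440 = 1/1440
⇒ 3j(1 3 4; -1 3 -2)² = 1/252, sgn +1
4πI² = N·(3j₀)²·(3jₘ)² = 1/21
I = +1·√(0.047619/4π) = 0.06155813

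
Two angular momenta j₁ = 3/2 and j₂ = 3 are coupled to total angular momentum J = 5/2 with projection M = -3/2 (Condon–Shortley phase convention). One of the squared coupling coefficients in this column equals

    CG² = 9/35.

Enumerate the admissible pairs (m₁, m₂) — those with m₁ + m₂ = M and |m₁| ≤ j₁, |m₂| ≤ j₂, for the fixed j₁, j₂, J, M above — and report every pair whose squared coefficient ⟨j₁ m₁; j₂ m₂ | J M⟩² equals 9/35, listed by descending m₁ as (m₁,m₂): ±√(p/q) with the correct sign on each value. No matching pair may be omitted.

Admissible pairs with m₁+m₂ = M = -3/2: (-3/2,0), (-1/2,-1), (1/2,-2), (3/2,-3)
  (m₁,m₂)=(3/2,-3): CG² = 9/28, CG = +√(9/28)
  (m₁,m₂)=(1/2,-2): CG² = 1/14, CG = +√(1/14)
  (m₁,m₂)=(-1/2,-1): CG² = 7/20, CG = −√(7/20)
  (m₁,m₂)=(-3/2,0): CG² = 9/35, CG = +√(9/35)   ← matches the target
Pairs with CG² = 9/35: (-3/2,0): +√(9/35)

(-3/2,0): +√(9/35)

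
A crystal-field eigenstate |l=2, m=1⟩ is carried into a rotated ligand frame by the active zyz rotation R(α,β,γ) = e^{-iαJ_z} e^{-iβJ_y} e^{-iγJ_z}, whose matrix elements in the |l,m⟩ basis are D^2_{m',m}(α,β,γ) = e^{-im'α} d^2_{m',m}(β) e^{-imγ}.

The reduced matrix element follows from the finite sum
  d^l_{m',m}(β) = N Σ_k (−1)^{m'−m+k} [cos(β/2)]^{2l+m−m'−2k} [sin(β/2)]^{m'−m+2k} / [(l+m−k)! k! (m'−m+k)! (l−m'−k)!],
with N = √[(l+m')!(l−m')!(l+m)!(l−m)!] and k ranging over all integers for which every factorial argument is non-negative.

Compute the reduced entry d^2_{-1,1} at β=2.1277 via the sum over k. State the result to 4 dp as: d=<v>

d=-0.0437

d^2_{-1,1}(β=2.1277) via the finite sum:
Half-angle: c=0.485510, s=0.874231. N=√(1·6·6·1)=6.000000
k: max(0,(1)−(-1))=2 … min(2+(1),2−(-1))=3
  k=2: (−1)^0·6.0000/(2)·0.4855^2·0.8742^2 = +0.540468
  k=3: (−1)^1·6.0000/(6)·0.4855^0·0.8742^4 = -0.584124
d^2_{-1,1}(2.1277) = +0.540468 -0.584124 = -0.043656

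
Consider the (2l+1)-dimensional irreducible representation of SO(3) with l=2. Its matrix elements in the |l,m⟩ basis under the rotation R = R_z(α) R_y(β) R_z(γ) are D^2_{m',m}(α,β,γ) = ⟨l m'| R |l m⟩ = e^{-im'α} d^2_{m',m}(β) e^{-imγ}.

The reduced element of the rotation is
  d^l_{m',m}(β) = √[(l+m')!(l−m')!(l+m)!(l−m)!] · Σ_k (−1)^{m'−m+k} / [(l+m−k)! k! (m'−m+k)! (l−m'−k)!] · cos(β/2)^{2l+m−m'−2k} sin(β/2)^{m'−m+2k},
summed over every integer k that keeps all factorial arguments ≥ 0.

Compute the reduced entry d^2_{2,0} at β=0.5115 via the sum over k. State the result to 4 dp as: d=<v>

d=0.1467

d^2_{2,0}(β=0.5115) via the finite sum:
c=cos(0.511500/2)=0.967474, s=sin(0.511500/2)=0.252971; N=√[24·1·2·2]=9.797959
k: max(0,(0)−(2))=0 … min(2+(0),2−(2))=0
  k=0: (−1)^2·9.7980/(4)·0.9675^2·0.2530^2 = +0.146722
d^2_{2,0}(0.5115) = +0.146722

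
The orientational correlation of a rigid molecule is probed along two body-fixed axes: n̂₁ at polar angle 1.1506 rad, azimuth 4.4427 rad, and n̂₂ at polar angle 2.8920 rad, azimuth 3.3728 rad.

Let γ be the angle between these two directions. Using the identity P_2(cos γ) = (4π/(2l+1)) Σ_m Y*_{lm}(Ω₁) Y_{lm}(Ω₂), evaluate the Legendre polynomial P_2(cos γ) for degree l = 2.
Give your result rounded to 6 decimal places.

Expand P_2 via completeness: Σ_{m} conj(Y_{2,m}) at Ω₁ times Y_{2,m} at Ω₂ —
  [-2]  conj(Y_{2,-2})(Ω₁) = -0.276279+0.165376i ; Y_{2,-2}(Ω₂) = +0.021093-0.010514i ; Δ = -0.004089+0.006393i
  [-1]  conj(Y_{2,-1})(Ω₁) = -0.076662-0.277337i ; Y_{2,-1}(Ω₂) = +0.179993-0.042373i ; Δ = -0.025550-0.046670i
  [+0]  conj(Y_{2,0})(Ω₁) = -0.157934-0.000000i ; Y_{2,0}(Ω₂) = +0.573054+0.000000i ; Δ = -0.090505-0.000000i
  [+1]  conj(Y_{2,1})(Ω₁) = +0.076662-0.277337i ; Y_{2,1}(Ω₂) = -0.179993-0.042373i ; Δ = -0.025550+0.046670i
  [+2]  conj(Y_{2,2})(Ω₁) = -0.276279-0.165376i ; Y_{2,2}(Ω₂) = +0.021093+0.010514i ; Δ = -0.004089-0.006393i
Total Σ_m = -0.149783+0.000000i. Multiply by 2.513274: -0.376446+0.000000i. P_2(cos γ) = -0.376446

-0.376446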